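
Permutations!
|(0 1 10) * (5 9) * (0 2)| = |(0 1 10 2)(5 9)| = 4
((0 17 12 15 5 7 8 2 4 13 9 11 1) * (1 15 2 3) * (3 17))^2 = ((0 3 1)(2 4 13 9 11 15 5 7 8 17 12))^2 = (0 1 3)(2 13 11 5 8 12 4 9 15 7 17)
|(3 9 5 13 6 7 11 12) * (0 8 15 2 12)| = 12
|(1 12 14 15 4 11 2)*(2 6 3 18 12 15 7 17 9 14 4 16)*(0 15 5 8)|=|(0 15 16 2 1 5 8)(3 18 12 4 11 6)(7 17 9 14)|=84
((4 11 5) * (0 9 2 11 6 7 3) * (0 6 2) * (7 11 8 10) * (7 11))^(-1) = (0 9)(2 4 5 11 10 8)(3 7 6)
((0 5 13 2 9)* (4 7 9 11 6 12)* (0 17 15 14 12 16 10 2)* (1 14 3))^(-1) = ((0 5 13)(1 14 12 4 7 9 17 15 3)(2 11 6 16 10))^(-1) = (0 13 5)(1 3 15 17 9 7 4 12 14)(2 10 16 6 11)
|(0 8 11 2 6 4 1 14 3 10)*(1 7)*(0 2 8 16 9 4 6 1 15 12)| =|(0 16 9 4 7 15 12)(1 14 3 10 2)(8 11)| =70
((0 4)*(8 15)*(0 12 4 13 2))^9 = ((0 13 2)(4 12)(8 15))^9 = (4 12)(8 15)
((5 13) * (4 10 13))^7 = ((4 10 13 5))^7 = (4 5 13 10)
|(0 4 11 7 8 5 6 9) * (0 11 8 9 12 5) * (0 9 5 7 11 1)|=|(0 4 8 9 1)(5 6 12 7)|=20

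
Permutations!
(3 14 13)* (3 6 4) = (3 14 13 6 4) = [0, 1, 2, 14, 3, 5, 4, 7, 8, 9, 10, 11, 12, 6, 13]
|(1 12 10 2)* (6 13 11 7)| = 4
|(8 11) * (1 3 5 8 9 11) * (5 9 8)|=|(1 3 9 11 8)|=5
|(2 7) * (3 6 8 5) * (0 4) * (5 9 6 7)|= |(0 4)(2 5 3 7)(6 8 9)|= 12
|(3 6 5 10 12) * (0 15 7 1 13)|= 5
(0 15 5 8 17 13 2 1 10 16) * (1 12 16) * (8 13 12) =[15, 10, 8, 3, 4, 13, 6, 7, 17, 9, 1, 11, 16, 2, 14, 5, 0, 12] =(0 15 5 13 2 8 17 12 16)(1 10)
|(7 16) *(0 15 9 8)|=|(0 15 9 8)(7 16)|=4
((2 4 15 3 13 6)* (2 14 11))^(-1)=((2 4 15 3 13 6 14 11))^(-1)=(2 11 14 6 13 3 15 4)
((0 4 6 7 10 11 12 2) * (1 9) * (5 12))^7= (0 12 11 7 4 2 5 10 6)(1 9)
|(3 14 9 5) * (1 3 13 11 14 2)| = |(1 3 2)(5 13 11 14 9)| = 15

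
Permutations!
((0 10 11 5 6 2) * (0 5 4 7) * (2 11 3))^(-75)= ((0 10 3 2 5 6 11 4 7))^(-75)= (0 11 2)(3 7 6)(4 5 10)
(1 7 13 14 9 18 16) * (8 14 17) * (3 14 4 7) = (1 3 14 9 18 16)(4 7 13 17 8) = [0, 3, 2, 14, 7, 5, 6, 13, 4, 18, 10, 11, 12, 17, 9, 15, 1, 8, 16]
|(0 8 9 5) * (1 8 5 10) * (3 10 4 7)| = |(0 5)(1 8 9 4 7 3 10)| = 14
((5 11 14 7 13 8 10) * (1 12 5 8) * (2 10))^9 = ((1 12 5 11 14 7 13)(2 10 8))^9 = (1 5 14 13 12 11 7)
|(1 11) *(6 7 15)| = |(1 11)(6 7 15)| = 6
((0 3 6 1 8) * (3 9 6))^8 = (0 1 9 8 6)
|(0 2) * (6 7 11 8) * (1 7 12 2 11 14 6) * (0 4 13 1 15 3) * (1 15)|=13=|(0 11 8 1 7 14 6 12 2 4 13 15 3)|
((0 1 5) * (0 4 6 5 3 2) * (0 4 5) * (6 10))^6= ((0 1 3 2 4 10 6))^6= (0 6 10 4 2 3 1)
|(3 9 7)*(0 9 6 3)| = |(0 9 7)(3 6)| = 6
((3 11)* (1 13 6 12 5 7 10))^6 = (1 10 7 5 12 6 13)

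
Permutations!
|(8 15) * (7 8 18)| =4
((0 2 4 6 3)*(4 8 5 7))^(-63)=(0 2 8 5 7 4 6 3)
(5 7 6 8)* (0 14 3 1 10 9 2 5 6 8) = (0 14 3 1 10 9 2 5 7 8 6) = [14, 10, 5, 1, 4, 7, 0, 8, 6, 2, 9, 11, 12, 13, 3]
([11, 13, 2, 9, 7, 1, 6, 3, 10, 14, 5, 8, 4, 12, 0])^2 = [8, 12, 2, 14, 3, 13, 6, 9, 5, 0, 1, 10, 7, 4, 11]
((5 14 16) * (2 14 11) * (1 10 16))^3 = ((1 10 16 5 11 2 14))^3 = (1 5 14 16 2 10 11)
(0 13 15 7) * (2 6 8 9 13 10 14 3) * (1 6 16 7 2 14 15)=(0 10 15 2 16 7)(1 6 8 9 13)(3 14)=[10, 6, 16, 14, 4, 5, 8, 0, 9, 13, 15, 11, 12, 1, 3, 2, 7]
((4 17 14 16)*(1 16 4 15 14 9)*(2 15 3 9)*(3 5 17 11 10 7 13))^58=(1 5 2 14 11 7 3)(4 10 13 9 16 17 15)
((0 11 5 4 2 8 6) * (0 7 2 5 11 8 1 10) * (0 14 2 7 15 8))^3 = ((1 10 14 2)(4 5)(6 15 8))^3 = (15)(1 2 14 10)(4 5)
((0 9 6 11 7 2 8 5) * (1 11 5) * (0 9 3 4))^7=((0 3 4)(1 11 7 2 8)(5 9 6))^7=(0 3 4)(1 7 8 11 2)(5 9 6)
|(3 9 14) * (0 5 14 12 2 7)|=|(0 5 14 3 9 12 2 7)|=8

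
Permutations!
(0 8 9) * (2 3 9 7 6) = (0 8 7 6 2 3 9) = [8, 1, 3, 9, 4, 5, 2, 6, 7, 0]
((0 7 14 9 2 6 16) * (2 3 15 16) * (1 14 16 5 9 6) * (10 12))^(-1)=(0 16 7)(1 2 6 14)(3 9 5 15)(10 12)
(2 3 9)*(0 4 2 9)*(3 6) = (9)(0 4 2 6 3) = [4, 1, 6, 0, 2, 5, 3, 7, 8, 9]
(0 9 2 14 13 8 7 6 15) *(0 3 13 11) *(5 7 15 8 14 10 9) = (0 5 7 6 8 15 3 13 14 11)(2 10 9) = [5, 1, 10, 13, 4, 7, 8, 6, 15, 2, 9, 0, 12, 14, 11, 3]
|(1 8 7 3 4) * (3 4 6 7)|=6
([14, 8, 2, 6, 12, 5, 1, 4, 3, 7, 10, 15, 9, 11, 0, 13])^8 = [0, 1, 2, 3, 4, 5, 6, 7, 8, 9, 10, 13, 12, 15, 14, 11]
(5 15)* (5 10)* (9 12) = (5 15 10)(9 12) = [0, 1, 2, 3, 4, 15, 6, 7, 8, 12, 5, 11, 9, 13, 14, 10]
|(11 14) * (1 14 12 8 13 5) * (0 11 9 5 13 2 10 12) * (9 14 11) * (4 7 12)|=30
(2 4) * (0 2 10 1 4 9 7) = [2, 4, 9, 3, 10, 5, 6, 0, 8, 7, 1] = (0 2 9 7)(1 4 10)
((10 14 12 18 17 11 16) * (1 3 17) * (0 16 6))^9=((0 16 10 14 12 18 1 3 17 11 6))^9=(0 11 3 18 14 16 6 17 1 12 10)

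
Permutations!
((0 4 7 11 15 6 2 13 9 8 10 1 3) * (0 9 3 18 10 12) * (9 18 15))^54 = ((0 4 7 11 9 8 12)(1 15 6 2 13 3 18 10))^54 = (0 8 11 4 12 9 7)(1 18 13 6)(2 15 10 3)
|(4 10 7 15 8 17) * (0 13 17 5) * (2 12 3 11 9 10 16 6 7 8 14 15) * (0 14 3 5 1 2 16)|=132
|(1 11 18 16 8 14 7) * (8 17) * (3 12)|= 8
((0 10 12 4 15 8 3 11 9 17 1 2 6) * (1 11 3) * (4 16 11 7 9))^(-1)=((0 10 12 16 11 4 15 8 1 2 6)(7 9 17))^(-1)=(0 6 2 1 8 15 4 11 16 12 10)(7 17 9)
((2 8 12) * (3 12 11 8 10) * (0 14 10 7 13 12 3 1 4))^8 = (0 1 14 4 10)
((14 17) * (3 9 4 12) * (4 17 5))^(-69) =((3 9 17 14 5 4 12))^(-69) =(3 9 17 14 5 4 12)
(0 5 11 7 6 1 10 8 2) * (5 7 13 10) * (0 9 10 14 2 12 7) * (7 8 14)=(1 5 11 13 7 6)(2 9 10 14)(8 12)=[0, 5, 9, 3, 4, 11, 1, 6, 12, 10, 14, 13, 8, 7, 2]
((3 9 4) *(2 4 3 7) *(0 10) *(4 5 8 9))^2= ((0 10)(2 5 8 9 3 4 7))^2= (10)(2 8 3 7 5 9 4)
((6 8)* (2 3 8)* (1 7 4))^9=((1 7 4)(2 3 8 6))^9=(2 3 8 6)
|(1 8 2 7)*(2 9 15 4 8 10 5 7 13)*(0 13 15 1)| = 11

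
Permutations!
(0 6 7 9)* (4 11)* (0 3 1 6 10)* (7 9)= (0 10)(1 6 9 3)(4 11)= [10, 6, 2, 1, 11, 5, 9, 7, 8, 3, 0, 4]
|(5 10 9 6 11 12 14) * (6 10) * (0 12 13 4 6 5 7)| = 4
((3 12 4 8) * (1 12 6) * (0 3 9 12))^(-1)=((0 3 6 1)(4 8 9 12))^(-1)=(0 1 6 3)(4 12 9 8)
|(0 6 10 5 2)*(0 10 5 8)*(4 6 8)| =10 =|(0 8)(2 10 4 6 5)|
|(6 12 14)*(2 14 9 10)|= |(2 14 6 12 9 10)|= 6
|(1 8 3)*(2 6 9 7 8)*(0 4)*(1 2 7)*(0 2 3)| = |(0 4 2 6 9 1 7 8)| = 8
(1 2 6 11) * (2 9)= (1 9 2 6 11)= [0, 9, 6, 3, 4, 5, 11, 7, 8, 2, 10, 1]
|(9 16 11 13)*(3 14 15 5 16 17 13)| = 6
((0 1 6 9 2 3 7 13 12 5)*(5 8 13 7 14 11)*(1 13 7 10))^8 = ((0 13 12 8 7 10 1 6 9 2 3 14 11 5))^8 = (0 9 12 3 7 11 1)(2 8 14 10 5 6 13)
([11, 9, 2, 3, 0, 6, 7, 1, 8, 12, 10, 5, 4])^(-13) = (0 1 11 9 5 12 6 4 7)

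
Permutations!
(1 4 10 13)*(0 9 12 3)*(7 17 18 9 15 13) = (0 15 13 1 4 10 7 17 18 9 12 3) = [15, 4, 2, 0, 10, 5, 6, 17, 8, 12, 7, 11, 3, 1, 14, 13, 16, 18, 9]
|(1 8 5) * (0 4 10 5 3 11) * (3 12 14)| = 10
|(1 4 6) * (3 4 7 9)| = |(1 7 9 3 4 6)| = 6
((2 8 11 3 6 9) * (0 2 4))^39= (0 4 9 6 3 11 8 2)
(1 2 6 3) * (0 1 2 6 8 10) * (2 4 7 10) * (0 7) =(0 1 6 3 4)(2 8)(7 10) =[1, 6, 8, 4, 0, 5, 3, 10, 2, 9, 7]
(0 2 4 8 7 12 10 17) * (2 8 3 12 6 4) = (0 8 7 6 4 3 12 10 17) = [8, 1, 2, 12, 3, 5, 4, 6, 7, 9, 17, 11, 10, 13, 14, 15, 16, 0]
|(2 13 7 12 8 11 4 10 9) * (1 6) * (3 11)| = 10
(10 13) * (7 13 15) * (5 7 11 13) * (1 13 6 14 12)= (1 13 10 15 11 6 14 12)(5 7)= [0, 13, 2, 3, 4, 7, 14, 5, 8, 9, 15, 6, 1, 10, 12, 11]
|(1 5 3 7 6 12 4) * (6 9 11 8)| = 10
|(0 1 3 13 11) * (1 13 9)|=3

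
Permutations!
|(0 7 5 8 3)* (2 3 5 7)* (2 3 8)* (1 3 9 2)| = 7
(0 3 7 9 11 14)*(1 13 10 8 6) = [3, 13, 2, 7, 4, 5, 1, 9, 6, 11, 8, 14, 12, 10, 0] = (0 3 7 9 11 14)(1 13 10 8 6)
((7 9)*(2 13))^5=((2 13)(7 9))^5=(2 13)(7 9)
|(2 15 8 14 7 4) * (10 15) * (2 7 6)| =|(2 10 15 8 14 6)(4 7)| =6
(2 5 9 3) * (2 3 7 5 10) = (2 10)(5 9 7) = [0, 1, 10, 3, 4, 9, 6, 5, 8, 7, 2]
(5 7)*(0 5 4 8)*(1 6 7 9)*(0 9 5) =(1 6 7 4 8 9) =[0, 6, 2, 3, 8, 5, 7, 4, 9, 1]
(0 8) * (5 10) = (0 8)(5 10) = [8, 1, 2, 3, 4, 10, 6, 7, 0, 9, 5]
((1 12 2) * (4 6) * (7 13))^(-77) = (1 12 2)(4 6)(7 13)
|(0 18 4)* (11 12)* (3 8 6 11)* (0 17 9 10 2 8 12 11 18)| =8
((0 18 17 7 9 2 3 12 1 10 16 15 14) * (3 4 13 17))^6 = (0 16 12)(1 18 15)(3 14 10)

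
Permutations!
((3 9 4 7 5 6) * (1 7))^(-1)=(1 4 9 3 6 5 7)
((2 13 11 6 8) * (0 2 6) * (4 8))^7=((0 2 13 11)(4 8 6))^7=(0 11 13 2)(4 8 6)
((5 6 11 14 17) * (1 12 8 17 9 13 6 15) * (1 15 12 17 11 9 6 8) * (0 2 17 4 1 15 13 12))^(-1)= (0 5 17 2)(1 4)(6 14 11 8 13 15 12 9)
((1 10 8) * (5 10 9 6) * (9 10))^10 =(1 10 8)(5 9 6)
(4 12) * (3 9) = (3 9)(4 12) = [0, 1, 2, 9, 12, 5, 6, 7, 8, 3, 10, 11, 4]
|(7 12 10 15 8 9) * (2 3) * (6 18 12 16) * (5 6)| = |(2 3)(5 6 18 12 10 15 8 9 7 16)| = 10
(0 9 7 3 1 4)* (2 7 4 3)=(0 9 4)(1 3)(2 7)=[9, 3, 7, 1, 0, 5, 6, 2, 8, 4]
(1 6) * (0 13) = (0 13)(1 6) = [13, 6, 2, 3, 4, 5, 1, 7, 8, 9, 10, 11, 12, 0]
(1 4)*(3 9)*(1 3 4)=(3 9 4)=[0, 1, 2, 9, 3, 5, 6, 7, 8, 4]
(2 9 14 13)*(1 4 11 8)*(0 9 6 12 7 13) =(0 9 14)(1 4 11 8)(2 6 12 7 13) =[9, 4, 6, 3, 11, 5, 12, 13, 1, 14, 10, 8, 7, 2, 0]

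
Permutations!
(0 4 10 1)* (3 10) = (0 4 3 10 1) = [4, 0, 2, 10, 3, 5, 6, 7, 8, 9, 1]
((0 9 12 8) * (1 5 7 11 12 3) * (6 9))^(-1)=((0 6 9 3 1 5 7 11 12 8))^(-1)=(0 8 12 11 7 5 1 3 9 6)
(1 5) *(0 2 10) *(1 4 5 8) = (0 2 10)(1 8)(4 5) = [2, 8, 10, 3, 5, 4, 6, 7, 1, 9, 0]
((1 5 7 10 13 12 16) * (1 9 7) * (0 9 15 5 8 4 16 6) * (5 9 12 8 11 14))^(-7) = (0 6 12)(1 11 14 5)(4 16 15 9 7 10 13 8)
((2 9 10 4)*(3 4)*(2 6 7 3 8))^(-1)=((2 9 10 8)(3 4 6 7))^(-1)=(2 8 10 9)(3 7 6 4)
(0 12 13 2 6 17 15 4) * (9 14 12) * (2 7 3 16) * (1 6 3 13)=(0 9 14 12 1 6 17 15 4)(2 3 16)(7 13)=[9, 6, 3, 16, 0, 5, 17, 13, 8, 14, 10, 11, 1, 7, 12, 4, 2, 15]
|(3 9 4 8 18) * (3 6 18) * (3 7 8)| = 6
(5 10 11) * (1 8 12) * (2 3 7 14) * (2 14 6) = (14)(1 8 12)(2 3 7 6)(5 10 11) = [0, 8, 3, 7, 4, 10, 2, 6, 12, 9, 11, 5, 1, 13, 14]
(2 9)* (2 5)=[0, 1, 9, 3, 4, 2, 6, 7, 8, 5]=(2 9 5)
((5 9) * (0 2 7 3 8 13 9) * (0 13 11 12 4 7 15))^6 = ((0 2 15)(3 8 11 12 4 7)(5 13 9))^6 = (15)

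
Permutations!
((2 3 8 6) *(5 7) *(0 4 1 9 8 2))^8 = ((0 4 1 9 8 6)(2 3)(5 7))^8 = (0 1 8)(4 9 6)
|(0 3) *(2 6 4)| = 6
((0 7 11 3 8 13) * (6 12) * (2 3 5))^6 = (0 8 2 11)(3 5 7 13)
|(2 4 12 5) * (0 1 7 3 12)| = 8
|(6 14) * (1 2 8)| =6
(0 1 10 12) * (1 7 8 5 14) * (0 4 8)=[7, 10, 2, 3, 8, 14, 6, 0, 5, 9, 12, 11, 4, 13, 1]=(0 7)(1 10 12 4 8 5 14)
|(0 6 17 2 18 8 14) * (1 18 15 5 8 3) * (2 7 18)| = |(0 6 17 7 18 3 1 2 15 5 8 14)| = 12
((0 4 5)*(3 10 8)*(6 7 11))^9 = ((0 4 5)(3 10 8)(6 7 11))^9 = (11)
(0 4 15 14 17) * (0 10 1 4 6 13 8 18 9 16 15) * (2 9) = (0 6 13 8 18 2 9 16 15 14 17 10 1 4) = [6, 4, 9, 3, 0, 5, 13, 7, 18, 16, 1, 11, 12, 8, 17, 14, 15, 10, 2]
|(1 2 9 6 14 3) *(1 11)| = |(1 2 9 6 14 3 11)| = 7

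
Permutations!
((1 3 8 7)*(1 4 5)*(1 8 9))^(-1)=((1 3 9)(4 5 8 7))^(-1)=(1 9 3)(4 7 8 5)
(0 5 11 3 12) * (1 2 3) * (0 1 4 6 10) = (0 5 11 4 6 10)(1 2 3 12) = [5, 2, 3, 12, 6, 11, 10, 7, 8, 9, 0, 4, 1]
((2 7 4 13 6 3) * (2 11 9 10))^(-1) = ((2 7 4 13 6 3 11 9 10))^(-1) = (2 10 9 11 3 6 13 4 7)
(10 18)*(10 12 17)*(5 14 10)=[0, 1, 2, 3, 4, 14, 6, 7, 8, 9, 18, 11, 17, 13, 10, 15, 16, 5, 12]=(5 14 10 18 12 17)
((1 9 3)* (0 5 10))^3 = ((0 5 10)(1 9 3))^3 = (10)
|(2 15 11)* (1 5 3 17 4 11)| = 8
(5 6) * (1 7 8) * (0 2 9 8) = (0 2 9 8 1 7)(5 6) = [2, 7, 9, 3, 4, 6, 5, 0, 1, 8]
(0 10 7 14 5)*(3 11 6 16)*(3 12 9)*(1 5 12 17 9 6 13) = (0 10 7 14 12 6 16 17 9 3 11 13 1 5) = [10, 5, 2, 11, 4, 0, 16, 14, 8, 3, 7, 13, 6, 1, 12, 15, 17, 9]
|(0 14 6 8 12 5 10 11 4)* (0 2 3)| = 11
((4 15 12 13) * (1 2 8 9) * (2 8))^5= (1 9 8)(4 15 12 13)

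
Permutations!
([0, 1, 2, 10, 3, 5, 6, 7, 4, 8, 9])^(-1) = (3 4 8 9 10)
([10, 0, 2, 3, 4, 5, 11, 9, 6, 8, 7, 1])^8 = (11)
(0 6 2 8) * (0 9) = (0 6 2 8 9) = [6, 1, 8, 3, 4, 5, 2, 7, 9, 0]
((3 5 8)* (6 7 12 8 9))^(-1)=(3 8 12 7 6 9 5)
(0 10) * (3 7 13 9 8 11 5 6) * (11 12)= (0 10)(3 7 13 9 8 12 11 5 6)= [10, 1, 2, 7, 4, 6, 3, 13, 12, 8, 0, 5, 11, 9]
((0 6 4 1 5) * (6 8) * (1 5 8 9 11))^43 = (0 1 4 9 8 5 11 6)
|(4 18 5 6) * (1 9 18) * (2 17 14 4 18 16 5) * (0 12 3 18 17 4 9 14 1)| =|(0 12 3 18 2 4)(1 14 9 16 5 6 17)| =42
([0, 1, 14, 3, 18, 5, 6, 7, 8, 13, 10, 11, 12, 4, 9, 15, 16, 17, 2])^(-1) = (2 18 4 13 9 14)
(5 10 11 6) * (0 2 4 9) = (0 2 4 9)(5 10 11 6) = [2, 1, 4, 3, 9, 10, 5, 7, 8, 0, 11, 6]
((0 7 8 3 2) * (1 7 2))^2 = ((0 2)(1 7 8 3))^2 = (1 8)(3 7)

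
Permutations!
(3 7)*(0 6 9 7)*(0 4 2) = (0 6 9 7 3 4 2) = [6, 1, 0, 4, 2, 5, 9, 3, 8, 7]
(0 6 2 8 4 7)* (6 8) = (0 8 4 7)(2 6) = [8, 1, 6, 3, 7, 5, 2, 0, 4]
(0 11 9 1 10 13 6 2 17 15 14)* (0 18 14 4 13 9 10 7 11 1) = (0 1 7 11 10 9)(2 17 15 4 13 6)(14 18) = [1, 7, 17, 3, 13, 5, 2, 11, 8, 0, 9, 10, 12, 6, 18, 4, 16, 15, 14]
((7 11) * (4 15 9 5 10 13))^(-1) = ((4 15 9 5 10 13)(7 11))^(-1) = (4 13 10 5 9 15)(7 11)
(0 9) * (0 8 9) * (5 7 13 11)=(5 7 13 11)(8 9)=[0, 1, 2, 3, 4, 7, 6, 13, 9, 8, 10, 5, 12, 11]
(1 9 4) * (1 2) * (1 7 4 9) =(9)(2 7 4) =[0, 1, 7, 3, 2, 5, 6, 4, 8, 9]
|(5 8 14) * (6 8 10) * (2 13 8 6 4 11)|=8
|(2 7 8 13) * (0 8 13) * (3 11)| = 6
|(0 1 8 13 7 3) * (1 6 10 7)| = |(0 6 10 7 3)(1 8 13)| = 15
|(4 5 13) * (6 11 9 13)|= |(4 5 6 11 9 13)|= 6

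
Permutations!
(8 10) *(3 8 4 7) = (3 8 10 4 7) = [0, 1, 2, 8, 7, 5, 6, 3, 10, 9, 4]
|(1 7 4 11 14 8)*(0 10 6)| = |(0 10 6)(1 7 4 11 14 8)| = 6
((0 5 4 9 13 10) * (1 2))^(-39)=(0 9)(1 2)(4 10)(5 13)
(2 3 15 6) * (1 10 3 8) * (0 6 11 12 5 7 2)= (0 6)(1 10 3 15 11 12 5 7 2 8)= [6, 10, 8, 15, 4, 7, 0, 2, 1, 9, 3, 12, 5, 13, 14, 11]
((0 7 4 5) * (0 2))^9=(0 2 5 4 7)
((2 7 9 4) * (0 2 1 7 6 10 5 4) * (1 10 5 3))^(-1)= ((0 2 6 5 4 10 3 1 7 9))^(-1)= (0 9 7 1 3 10 4 5 6 2)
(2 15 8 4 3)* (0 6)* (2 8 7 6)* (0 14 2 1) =(0 1)(2 15 7 6 14)(3 8 4) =[1, 0, 15, 8, 3, 5, 14, 6, 4, 9, 10, 11, 12, 13, 2, 7]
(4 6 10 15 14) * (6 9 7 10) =(4 9 7 10 15 14) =[0, 1, 2, 3, 9, 5, 6, 10, 8, 7, 15, 11, 12, 13, 4, 14]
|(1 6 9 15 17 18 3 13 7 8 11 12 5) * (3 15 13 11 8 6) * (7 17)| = 35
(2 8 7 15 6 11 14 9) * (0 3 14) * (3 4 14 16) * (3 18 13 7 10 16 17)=(0 4 14 9 2 8 10 16 18 13 7 15 6 11)(3 17)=[4, 1, 8, 17, 14, 5, 11, 15, 10, 2, 16, 0, 12, 7, 9, 6, 18, 3, 13]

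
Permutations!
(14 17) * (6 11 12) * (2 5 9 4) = (2 5 9 4)(6 11 12)(14 17) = [0, 1, 5, 3, 2, 9, 11, 7, 8, 4, 10, 12, 6, 13, 17, 15, 16, 14]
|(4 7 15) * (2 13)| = |(2 13)(4 7 15)| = 6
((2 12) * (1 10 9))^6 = (12)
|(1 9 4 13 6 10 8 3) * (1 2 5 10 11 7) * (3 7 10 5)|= |(1 9 4 13 6 11 10 8 7)(2 3)|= 18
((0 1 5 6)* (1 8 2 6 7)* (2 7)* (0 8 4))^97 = (0 4)(1 5 2 6 8 7)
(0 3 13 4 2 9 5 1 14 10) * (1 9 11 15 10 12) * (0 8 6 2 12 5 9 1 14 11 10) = (0 3 13 4 12 14 5 1 11 15)(2 10 8 6) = [3, 11, 10, 13, 12, 1, 2, 7, 6, 9, 8, 15, 14, 4, 5, 0]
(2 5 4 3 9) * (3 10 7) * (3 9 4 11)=(2 5 11 3 4 10 7 9)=[0, 1, 5, 4, 10, 11, 6, 9, 8, 2, 7, 3]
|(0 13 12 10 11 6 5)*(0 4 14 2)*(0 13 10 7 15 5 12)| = |(0 10 11 6 12 7 15 5 4 14 2 13)| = 12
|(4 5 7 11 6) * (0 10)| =10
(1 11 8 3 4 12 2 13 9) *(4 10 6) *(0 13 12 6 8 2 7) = (0 13 9 1 11 2 12 7)(3 10 8)(4 6) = [13, 11, 12, 10, 6, 5, 4, 0, 3, 1, 8, 2, 7, 9]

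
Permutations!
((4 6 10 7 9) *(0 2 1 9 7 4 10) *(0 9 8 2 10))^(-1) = (0 9 6 4 10)(1 2 8)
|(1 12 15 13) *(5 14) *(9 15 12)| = 4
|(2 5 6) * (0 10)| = 6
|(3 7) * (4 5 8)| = |(3 7)(4 5 8)| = 6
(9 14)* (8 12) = (8 12)(9 14) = [0, 1, 2, 3, 4, 5, 6, 7, 12, 14, 10, 11, 8, 13, 9]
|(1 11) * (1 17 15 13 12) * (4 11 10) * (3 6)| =|(1 10 4 11 17 15 13 12)(3 6)| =8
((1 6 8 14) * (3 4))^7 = (1 14 8 6)(3 4)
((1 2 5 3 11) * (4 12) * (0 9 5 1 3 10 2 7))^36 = (12)(0 9 5 10 2 1 7)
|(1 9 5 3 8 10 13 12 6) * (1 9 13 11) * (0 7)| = 10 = |(0 7)(1 13 12 6 9 5 3 8 10 11)|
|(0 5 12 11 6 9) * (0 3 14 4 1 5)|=9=|(1 5 12 11 6 9 3 14 4)|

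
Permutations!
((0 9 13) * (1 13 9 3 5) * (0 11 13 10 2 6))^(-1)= ((0 3 5 1 10 2 6)(11 13))^(-1)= (0 6 2 10 1 5 3)(11 13)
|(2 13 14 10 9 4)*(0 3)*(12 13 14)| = |(0 3)(2 14 10 9 4)(12 13)| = 10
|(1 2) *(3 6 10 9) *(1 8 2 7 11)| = 12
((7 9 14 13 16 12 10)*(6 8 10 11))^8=(6 12 13 9 10)(7 8 11 16 14)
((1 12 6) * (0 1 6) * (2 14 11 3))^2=((0 1 12)(2 14 11 3))^2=(0 12 1)(2 11)(3 14)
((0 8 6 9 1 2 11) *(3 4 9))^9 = ((0 8 6 3 4 9 1 2 11))^9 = (11)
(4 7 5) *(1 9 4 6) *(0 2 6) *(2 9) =(0 9 4 7 5)(1 2 6) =[9, 2, 6, 3, 7, 0, 1, 5, 8, 4]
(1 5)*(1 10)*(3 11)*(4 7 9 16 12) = (1 5 10)(3 11)(4 7 9 16 12) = [0, 5, 2, 11, 7, 10, 6, 9, 8, 16, 1, 3, 4, 13, 14, 15, 12]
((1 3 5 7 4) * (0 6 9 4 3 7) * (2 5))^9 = ((0 6 9 4 1 7 3 2 5))^9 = (9)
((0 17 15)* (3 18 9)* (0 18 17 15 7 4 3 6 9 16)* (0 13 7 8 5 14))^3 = ((0 15 18 16 13 7 4 3 17 8 5 14)(6 9))^3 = (0 16 4 8)(3 5 15 13)(6 9)(7 17 14 18)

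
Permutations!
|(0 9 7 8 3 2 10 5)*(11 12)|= |(0 9 7 8 3 2 10 5)(11 12)|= 8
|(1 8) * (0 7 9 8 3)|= 6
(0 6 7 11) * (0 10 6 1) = (0 1)(6 7 11 10) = [1, 0, 2, 3, 4, 5, 7, 11, 8, 9, 6, 10]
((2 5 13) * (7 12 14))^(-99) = (14)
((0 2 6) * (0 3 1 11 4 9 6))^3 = (0 2)(1 9)(3 4)(6 11)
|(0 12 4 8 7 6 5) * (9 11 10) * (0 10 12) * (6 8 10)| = |(4 10 9 11 12)(5 6)(7 8)| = 10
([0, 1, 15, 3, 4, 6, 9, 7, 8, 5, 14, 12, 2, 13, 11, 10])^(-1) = (2 12 11 14 10 15)(5 9 6)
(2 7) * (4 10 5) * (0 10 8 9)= (0 10 5 4 8 9)(2 7)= [10, 1, 7, 3, 8, 4, 6, 2, 9, 0, 5]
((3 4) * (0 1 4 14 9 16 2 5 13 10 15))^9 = ((0 1 4 3 14 9 16 2 5 13 10 15))^9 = (0 13 16 3)(1 10 2 14)(4 15 5 9)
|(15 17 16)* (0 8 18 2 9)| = |(0 8 18 2 9)(15 17 16)| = 15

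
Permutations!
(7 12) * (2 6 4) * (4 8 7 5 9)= (2 6 8 7 12 5 9 4)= [0, 1, 6, 3, 2, 9, 8, 12, 7, 4, 10, 11, 5]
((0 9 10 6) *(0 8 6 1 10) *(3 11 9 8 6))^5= (11)(1 10)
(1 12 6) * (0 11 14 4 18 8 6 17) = (0 11 14 4 18 8 6 1 12 17) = [11, 12, 2, 3, 18, 5, 1, 7, 6, 9, 10, 14, 17, 13, 4, 15, 16, 0, 8]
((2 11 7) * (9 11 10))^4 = (2 7 11 9 10)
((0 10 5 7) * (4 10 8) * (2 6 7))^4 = ((0 8 4 10 5 2 6 7))^4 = (0 5)(2 8)(4 6)(7 10)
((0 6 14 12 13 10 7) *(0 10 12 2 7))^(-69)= ((0 6 14 2 7 10)(12 13))^(-69)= (0 2)(6 7)(10 14)(12 13)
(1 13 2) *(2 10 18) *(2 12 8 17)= (1 13 10 18 12 8 17 2)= [0, 13, 1, 3, 4, 5, 6, 7, 17, 9, 18, 11, 8, 10, 14, 15, 16, 2, 12]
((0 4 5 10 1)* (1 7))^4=(0 7 5)(1 10 4)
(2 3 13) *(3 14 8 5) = (2 14 8 5 3 13) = [0, 1, 14, 13, 4, 3, 6, 7, 5, 9, 10, 11, 12, 2, 8]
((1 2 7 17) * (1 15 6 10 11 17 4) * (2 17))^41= (1 11 17 2 15 7 6 4 10)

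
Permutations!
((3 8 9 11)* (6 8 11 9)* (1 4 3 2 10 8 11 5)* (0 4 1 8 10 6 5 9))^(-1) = (0 9 3 4)(2 11 6)(5 8)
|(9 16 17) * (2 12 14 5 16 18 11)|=|(2 12 14 5 16 17 9 18 11)|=9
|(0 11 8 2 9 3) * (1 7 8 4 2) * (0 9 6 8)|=8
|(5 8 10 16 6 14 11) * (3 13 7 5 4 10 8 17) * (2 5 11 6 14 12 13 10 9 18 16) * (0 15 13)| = 60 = |(0 15 13 7 11 4 9 18 16 14 6 12)(2 5 17 3 10)|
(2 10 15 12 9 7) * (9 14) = (2 10 15 12 14 9 7) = [0, 1, 10, 3, 4, 5, 6, 2, 8, 7, 15, 11, 14, 13, 9, 12]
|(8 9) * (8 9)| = |(9)| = 1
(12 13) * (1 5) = [0, 5, 2, 3, 4, 1, 6, 7, 8, 9, 10, 11, 13, 12] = (1 5)(12 13)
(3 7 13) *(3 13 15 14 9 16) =(3 7 15 14 9 16) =[0, 1, 2, 7, 4, 5, 6, 15, 8, 16, 10, 11, 12, 13, 9, 14, 3]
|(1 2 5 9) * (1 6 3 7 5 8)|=15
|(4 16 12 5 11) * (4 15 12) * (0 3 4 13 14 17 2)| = |(0 3 4 16 13 14 17 2)(5 11 15 12)| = 8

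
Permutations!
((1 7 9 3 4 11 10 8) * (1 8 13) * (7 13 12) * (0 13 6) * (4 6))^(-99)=(13)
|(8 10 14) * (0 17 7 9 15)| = |(0 17 7 9 15)(8 10 14)| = 15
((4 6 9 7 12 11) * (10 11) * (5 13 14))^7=(5 13 14)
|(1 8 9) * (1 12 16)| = 5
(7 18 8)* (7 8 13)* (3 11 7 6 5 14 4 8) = (3 11 7 18 13 6 5 14 4 8) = [0, 1, 2, 11, 8, 14, 5, 18, 3, 9, 10, 7, 12, 6, 4, 15, 16, 17, 13]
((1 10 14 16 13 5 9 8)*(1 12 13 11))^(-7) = ((1 10 14 16 11)(5 9 8 12 13))^(-7) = (1 16 10 11 14)(5 12 9 13 8)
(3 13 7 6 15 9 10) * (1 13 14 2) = (1 13 7 6 15 9 10 3 14 2) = [0, 13, 1, 14, 4, 5, 15, 6, 8, 10, 3, 11, 12, 7, 2, 9]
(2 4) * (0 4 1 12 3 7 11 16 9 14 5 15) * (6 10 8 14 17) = (0 4 2 1 12 3 7 11 16 9 17 6 10 8 14 5 15) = [4, 12, 1, 7, 2, 15, 10, 11, 14, 17, 8, 16, 3, 13, 5, 0, 9, 6]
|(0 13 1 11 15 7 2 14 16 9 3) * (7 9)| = 28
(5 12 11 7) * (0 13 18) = (0 13 18)(5 12 11 7) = [13, 1, 2, 3, 4, 12, 6, 5, 8, 9, 10, 7, 11, 18, 14, 15, 16, 17, 0]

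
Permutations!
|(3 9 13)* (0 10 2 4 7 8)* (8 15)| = 21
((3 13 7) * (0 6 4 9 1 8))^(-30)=((0 6 4 9 1 8)(3 13 7))^(-30)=(13)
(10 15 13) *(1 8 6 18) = (1 8 6 18)(10 15 13) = [0, 8, 2, 3, 4, 5, 18, 7, 6, 9, 15, 11, 12, 10, 14, 13, 16, 17, 1]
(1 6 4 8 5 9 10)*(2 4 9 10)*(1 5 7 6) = (2 4 8 7 6 9)(5 10) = [0, 1, 4, 3, 8, 10, 9, 6, 7, 2, 5]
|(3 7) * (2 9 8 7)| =5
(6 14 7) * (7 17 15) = (6 14 17 15 7) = [0, 1, 2, 3, 4, 5, 14, 6, 8, 9, 10, 11, 12, 13, 17, 7, 16, 15]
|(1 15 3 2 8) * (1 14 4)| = 7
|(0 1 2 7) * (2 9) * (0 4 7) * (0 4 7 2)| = 6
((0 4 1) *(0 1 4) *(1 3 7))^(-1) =((1 3 7))^(-1) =(1 7 3)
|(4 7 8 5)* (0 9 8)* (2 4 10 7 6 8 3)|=10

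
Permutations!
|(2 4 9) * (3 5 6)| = |(2 4 9)(3 5 6)| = 3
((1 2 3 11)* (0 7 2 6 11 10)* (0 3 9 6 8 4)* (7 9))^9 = ((0 9 6 11 1 8 4)(2 7)(3 10))^9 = (0 6 1 4 9 11 8)(2 7)(3 10)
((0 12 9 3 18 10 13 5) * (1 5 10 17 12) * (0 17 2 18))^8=(18)(0 1 5 17 12 9 3)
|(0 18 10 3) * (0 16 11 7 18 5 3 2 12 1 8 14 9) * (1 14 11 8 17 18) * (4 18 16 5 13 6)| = 30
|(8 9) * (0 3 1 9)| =5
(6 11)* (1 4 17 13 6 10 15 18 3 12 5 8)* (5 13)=(1 4 17 5 8)(3 12 13 6 11 10 15 18)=[0, 4, 2, 12, 17, 8, 11, 7, 1, 9, 15, 10, 13, 6, 14, 18, 16, 5, 3]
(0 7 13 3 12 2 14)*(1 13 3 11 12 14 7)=(0 1 13 11 12 2 7 3 14)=[1, 13, 7, 14, 4, 5, 6, 3, 8, 9, 10, 12, 2, 11, 0]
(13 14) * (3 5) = (3 5)(13 14) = [0, 1, 2, 5, 4, 3, 6, 7, 8, 9, 10, 11, 12, 14, 13]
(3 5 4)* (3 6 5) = (4 6 5) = [0, 1, 2, 3, 6, 4, 5]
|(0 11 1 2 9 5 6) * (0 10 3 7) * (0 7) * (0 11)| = |(1 2 9 5 6 10 3 11)| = 8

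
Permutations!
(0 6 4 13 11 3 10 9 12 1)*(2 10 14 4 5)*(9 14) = (0 6 5 2 10 14 4 13 11 3 9 12 1) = [6, 0, 10, 9, 13, 2, 5, 7, 8, 12, 14, 3, 1, 11, 4]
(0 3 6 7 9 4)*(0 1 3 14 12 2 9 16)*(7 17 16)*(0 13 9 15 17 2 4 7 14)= (1 3 6 2 15 17 16 13 9 7 14 12 4)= [0, 3, 15, 6, 1, 5, 2, 14, 8, 7, 10, 11, 4, 9, 12, 17, 13, 16]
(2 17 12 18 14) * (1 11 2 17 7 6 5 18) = (1 11 2 7 6 5 18 14 17 12) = [0, 11, 7, 3, 4, 18, 5, 6, 8, 9, 10, 2, 1, 13, 17, 15, 16, 12, 14]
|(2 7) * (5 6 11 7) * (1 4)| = |(1 4)(2 5 6 11 7)| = 10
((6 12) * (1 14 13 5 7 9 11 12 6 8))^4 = (1 7 8 5 12 13 11 14 9)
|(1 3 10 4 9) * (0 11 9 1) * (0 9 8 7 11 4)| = 15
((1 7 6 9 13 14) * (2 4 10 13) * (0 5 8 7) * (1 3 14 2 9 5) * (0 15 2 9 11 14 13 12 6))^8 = ((0 1 15 2 4 10 12 6 5 8 7)(3 13 9 11 14))^8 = (0 5 10 15 7 6 4 1 8 12 2)(3 11 13 14 9)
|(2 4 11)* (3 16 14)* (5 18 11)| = 15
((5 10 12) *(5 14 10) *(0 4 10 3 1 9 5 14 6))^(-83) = (0 10 6 4 12)(1 5 3 9 14)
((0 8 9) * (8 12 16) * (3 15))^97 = (0 16 9 12 8)(3 15)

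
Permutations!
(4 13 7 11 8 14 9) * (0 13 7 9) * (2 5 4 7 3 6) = (0 13 9 7 11 8 14)(2 5 4 3 6) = [13, 1, 5, 6, 3, 4, 2, 11, 14, 7, 10, 8, 12, 9, 0]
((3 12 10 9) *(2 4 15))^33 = ((2 4 15)(3 12 10 9))^33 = (15)(3 12 10 9)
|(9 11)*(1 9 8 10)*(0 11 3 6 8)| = 6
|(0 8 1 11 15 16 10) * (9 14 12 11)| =10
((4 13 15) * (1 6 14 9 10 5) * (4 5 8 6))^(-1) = (1 5 15 13 4)(6 8 10 9 14)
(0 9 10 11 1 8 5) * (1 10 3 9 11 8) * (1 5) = (0 11 10 8 1 5)(3 9) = [11, 5, 2, 9, 4, 0, 6, 7, 1, 3, 8, 10]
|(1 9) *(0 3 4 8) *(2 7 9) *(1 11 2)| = 4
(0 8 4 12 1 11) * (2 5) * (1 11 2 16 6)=(0 8 4 12 11)(1 2 5 16 6)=[8, 2, 5, 3, 12, 16, 1, 7, 4, 9, 10, 0, 11, 13, 14, 15, 6]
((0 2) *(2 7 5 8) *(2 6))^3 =((0 7 5 8 6 2))^3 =(0 8)(2 5)(6 7)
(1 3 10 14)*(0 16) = [16, 3, 2, 10, 4, 5, 6, 7, 8, 9, 14, 11, 12, 13, 1, 15, 0] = (0 16)(1 3 10 14)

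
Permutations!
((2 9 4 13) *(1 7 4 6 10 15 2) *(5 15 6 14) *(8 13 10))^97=((1 7 4 10 6 8 13)(2 9 14 5 15))^97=(1 13 8 6 10 4 7)(2 14 15 9 5)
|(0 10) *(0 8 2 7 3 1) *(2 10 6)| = 6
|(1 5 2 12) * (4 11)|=|(1 5 2 12)(4 11)|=4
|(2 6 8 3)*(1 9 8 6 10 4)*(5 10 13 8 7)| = 12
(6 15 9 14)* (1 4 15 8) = [0, 4, 2, 3, 15, 5, 8, 7, 1, 14, 10, 11, 12, 13, 6, 9] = (1 4 15 9 14 6 8)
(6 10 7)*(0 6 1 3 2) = [6, 3, 0, 2, 4, 5, 10, 1, 8, 9, 7] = (0 6 10 7 1 3 2)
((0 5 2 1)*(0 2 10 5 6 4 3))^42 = ((0 6 4 3)(1 2)(5 10))^42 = (10)(0 4)(3 6)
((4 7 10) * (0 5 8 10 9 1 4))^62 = (0 8)(1 7)(4 9)(5 10) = ((0 5 8 10)(1 4 7 9))^62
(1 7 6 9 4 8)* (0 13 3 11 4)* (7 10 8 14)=(0 13 3 11 4 14 7 6 9)(1 10 8)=[13, 10, 2, 11, 14, 5, 9, 6, 1, 0, 8, 4, 12, 3, 7]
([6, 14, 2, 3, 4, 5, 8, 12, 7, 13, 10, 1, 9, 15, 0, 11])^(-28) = (0 9 14 12 1 7 11 8 15 6 13)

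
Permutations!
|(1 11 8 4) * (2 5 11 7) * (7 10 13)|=|(1 10 13 7 2 5 11 8 4)|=9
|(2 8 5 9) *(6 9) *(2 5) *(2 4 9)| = |(2 8 4 9 5 6)| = 6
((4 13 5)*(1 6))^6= ((1 6)(4 13 5))^6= (13)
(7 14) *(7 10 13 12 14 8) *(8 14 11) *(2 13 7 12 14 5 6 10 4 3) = (2 13 14 4 3)(5 6 10 7)(8 12 11) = [0, 1, 13, 2, 3, 6, 10, 5, 12, 9, 7, 8, 11, 14, 4]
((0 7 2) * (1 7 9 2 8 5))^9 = ((0 9 2)(1 7 8 5))^9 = (9)(1 7 8 5)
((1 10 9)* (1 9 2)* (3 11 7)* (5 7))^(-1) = ((1 10 2)(3 11 5 7))^(-1) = (1 2 10)(3 7 5 11)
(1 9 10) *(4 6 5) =[0, 9, 2, 3, 6, 4, 5, 7, 8, 10, 1] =(1 9 10)(4 6 5)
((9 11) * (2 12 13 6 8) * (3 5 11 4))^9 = (2 8 6 13 12)(3 4 9 11 5)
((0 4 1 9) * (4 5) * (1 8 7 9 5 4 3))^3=(0 7 4 9 8)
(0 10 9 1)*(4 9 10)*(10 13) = (0 4 9 1)(10 13) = [4, 0, 2, 3, 9, 5, 6, 7, 8, 1, 13, 11, 12, 10]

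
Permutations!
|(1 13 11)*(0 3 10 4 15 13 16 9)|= |(0 3 10 4 15 13 11 1 16 9)|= 10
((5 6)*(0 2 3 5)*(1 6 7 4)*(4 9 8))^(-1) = (0 6 1 4 8 9 7 5 3 2)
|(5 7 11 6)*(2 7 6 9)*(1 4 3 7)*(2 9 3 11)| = |(1 4 11 3 7 2)(5 6)| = 6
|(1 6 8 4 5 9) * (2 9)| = |(1 6 8 4 5 2 9)| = 7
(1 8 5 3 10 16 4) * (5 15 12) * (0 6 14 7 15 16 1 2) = (0 6 14 7 15 12 5 3 10 1 8 16 4 2) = [6, 8, 0, 10, 2, 3, 14, 15, 16, 9, 1, 11, 5, 13, 7, 12, 4]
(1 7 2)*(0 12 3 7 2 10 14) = (0 12 3 7 10 14)(1 2) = [12, 2, 1, 7, 4, 5, 6, 10, 8, 9, 14, 11, 3, 13, 0]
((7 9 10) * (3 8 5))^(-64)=(3 5 8)(7 10 9)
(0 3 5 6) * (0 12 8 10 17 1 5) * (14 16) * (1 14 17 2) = [3, 5, 1, 0, 4, 6, 12, 7, 10, 9, 2, 11, 8, 13, 16, 15, 17, 14] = (0 3)(1 5 6 12 8 10 2)(14 16 17)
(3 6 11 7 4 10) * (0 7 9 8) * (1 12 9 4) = (0 7 1 12 9 8)(3 6 11 4 10) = [7, 12, 2, 6, 10, 5, 11, 1, 0, 8, 3, 4, 9]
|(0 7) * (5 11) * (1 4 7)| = |(0 1 4 7)(5 11)| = 4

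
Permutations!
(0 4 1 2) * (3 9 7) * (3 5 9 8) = (0 4 1 2)(3 8)(5 9 7) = [4, 2, 0, 8, 1, 9, 6, 5, 3, 7]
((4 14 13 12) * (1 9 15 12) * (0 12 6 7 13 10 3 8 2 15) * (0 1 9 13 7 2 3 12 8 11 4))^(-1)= ((0 8 3 11 4 14 10 12)(1 13 9)(2 15 6))^(-1)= (0 12 10 14 4 11 3 8)(1 9 13)(2 6 15)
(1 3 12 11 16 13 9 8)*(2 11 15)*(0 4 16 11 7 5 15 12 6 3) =(0 4 16 13 9 8 1)(2 7 5 15)(3 6) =[4, 0, 7, 6, 16, 15, 3, 5, 1, 8, 10, 11, 12, 9, 14, 2, 13]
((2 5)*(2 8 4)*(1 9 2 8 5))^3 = ((1 9 2)(4 8))^3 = (9)(4 8)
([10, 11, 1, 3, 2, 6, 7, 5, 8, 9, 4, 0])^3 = (0 2)(1 10)(4 11)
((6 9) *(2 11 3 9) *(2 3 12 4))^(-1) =(2 4 12 11)(3 6 9)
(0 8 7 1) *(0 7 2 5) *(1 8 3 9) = (0 3 9 1 7 8 2 5) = [3, 7, 5, 9, 4, 0, 6, 8, 2, 1]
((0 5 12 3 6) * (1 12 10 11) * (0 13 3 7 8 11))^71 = (0 10 5)(1 12 7 8 11)(3 13 6) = ((0 5 10)(1 12 7 8 11)(3 6 13))^71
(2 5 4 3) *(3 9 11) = (2 5 4 9 11 3) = [0, 1, 5, 2, 9, 4, 6, 7, 8, 11, 10, 3]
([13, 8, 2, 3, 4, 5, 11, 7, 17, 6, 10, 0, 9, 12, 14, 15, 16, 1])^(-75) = [9, 1, 2, 3, 4, 5, 13, 7, 8, 0, 10, 12, 11, 6, 14, 15, 16, 17]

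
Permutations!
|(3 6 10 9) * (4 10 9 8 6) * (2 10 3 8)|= |(2 10)(3 4)(6 9 8)|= 6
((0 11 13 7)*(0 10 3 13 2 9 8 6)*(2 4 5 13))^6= ((0 11 4 5 13 7 10 3 2 9 8 6))^6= (0 10)(2 4)(3 11)(5 9)(6 7)(8 13)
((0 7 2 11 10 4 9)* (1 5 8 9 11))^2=((0 7 2 1 5 8 9)(4 11 10))^2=(0 2 5 9 7 1 8)(4 10 11)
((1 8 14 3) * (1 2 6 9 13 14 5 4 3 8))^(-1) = (2 3 4 5 8 14 13 9 6)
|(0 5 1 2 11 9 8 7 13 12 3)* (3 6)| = 12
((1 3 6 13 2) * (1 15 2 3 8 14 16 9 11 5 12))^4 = (1 9)(3 6 13)(5 14)(8 11)(12 16)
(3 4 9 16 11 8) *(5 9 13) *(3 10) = (3 4 13 5 9 16 11 8 10) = [0, 1, 2, 4, 13, 9, 6, 7, 10, 16, 3, 8, 12, 5, 14, 15, 11]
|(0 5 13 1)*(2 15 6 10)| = |(0 5 13 1)(2 15 6 10)| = 4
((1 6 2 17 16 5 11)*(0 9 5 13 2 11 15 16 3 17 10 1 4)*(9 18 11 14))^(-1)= (0 4 11 18)(1 10 2 13 16 15 5 9 14 6)(3 17)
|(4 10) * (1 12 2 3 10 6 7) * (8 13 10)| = 10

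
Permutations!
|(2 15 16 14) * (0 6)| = 4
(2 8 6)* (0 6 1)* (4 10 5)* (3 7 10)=(0 6 2 8 1)(3 7 10 5 4)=[6, 0, 8, 7, 3, 4, 2, 10, 1, 9, 5]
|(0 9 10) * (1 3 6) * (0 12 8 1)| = |(0 9 10 12 8 1 3 6)| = 8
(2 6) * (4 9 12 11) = (2 6)(4 9 12 11) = [0, 1, 6, 3, 9, 5, 2, 7, 8, 12, 10, 4, 11]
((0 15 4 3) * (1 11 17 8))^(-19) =(0 15 4 3)(1 11 17 8)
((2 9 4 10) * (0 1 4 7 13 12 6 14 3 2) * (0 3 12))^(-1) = ((0 1 4 10 3 2 9 7 13)(6 14 12))^(-1) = (0 13 7 9 2 3 10 4 1)(6 12 14)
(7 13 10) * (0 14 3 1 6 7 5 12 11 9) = (0 14 3 1 6 7 13 10 5 12 11 9) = [14, 6, 2, 1, 4, 12, 7, 13, 8, 0, 5, 9, 11, 10, 3]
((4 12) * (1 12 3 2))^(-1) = ((1 12 4 3 2))^(-1) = (1 2 3 4 12)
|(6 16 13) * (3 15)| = |(3 15)(6 16 13)| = 6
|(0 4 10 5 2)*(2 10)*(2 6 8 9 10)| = |(0 4 6 8 9 10 5 2)| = 8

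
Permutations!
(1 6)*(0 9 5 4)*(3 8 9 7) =(0 7 3 8 9 5 4)(1 6) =[7, 6, 2, 8, 0, 4, 1, 3, 9, 5]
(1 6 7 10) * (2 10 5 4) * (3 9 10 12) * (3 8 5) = (1 6 7 3 9 10)(2 12 8 5 4) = [0, 6, 12, 9, 2, 4, 7, 3, 5, 10, 1, 11, 8]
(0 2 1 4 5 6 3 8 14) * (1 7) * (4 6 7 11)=(0 2 11 4 5 7 1 6 3 8 14)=[2, 6, 11, 8, 5, 7, 3, 1, 14, 9, 10, 4, 12, 13, 0]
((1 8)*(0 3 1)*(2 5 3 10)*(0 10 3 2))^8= (0 8 3 10 1)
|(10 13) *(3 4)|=|(3 4)(10 13)|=2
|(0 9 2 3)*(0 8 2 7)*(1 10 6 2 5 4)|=24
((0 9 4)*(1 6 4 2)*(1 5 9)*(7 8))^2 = ((0 1 6 4)(2 5 9)(7 8))^2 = (0 6)(1 4)(2 9 5)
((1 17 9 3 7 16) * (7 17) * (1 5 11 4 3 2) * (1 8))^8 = (1 9 4 16 8 17 11 7 2 3 5)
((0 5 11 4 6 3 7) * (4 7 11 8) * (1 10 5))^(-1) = (0 7 11 3 6 4 8 5 10 1)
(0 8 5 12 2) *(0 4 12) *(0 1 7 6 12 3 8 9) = (0 9)(1 7 6 12 2 4 3 8 5) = [9, 7, 4, 8, 3, 1, 12, 6, 5, 0, 10, 11, 2]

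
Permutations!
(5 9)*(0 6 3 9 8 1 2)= (0 6 3 9 5 8 1 2)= [6, 2, 0, 9, 4, 8, 3, 7, 1, 5]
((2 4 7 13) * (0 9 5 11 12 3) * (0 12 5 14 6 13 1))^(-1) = (0 1 7 4 2 13 6 14 9)(3 12)(5 11)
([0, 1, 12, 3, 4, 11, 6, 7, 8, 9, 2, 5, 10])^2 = [0, 1, 10, 3, 4, 5, 6, 7, 8, 9, 12, 11, 2]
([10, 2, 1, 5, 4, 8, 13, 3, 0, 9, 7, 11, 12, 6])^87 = [3, 2, 1, 0, 4, 10, 13, 8, 7, 9, 5, 11, 12, 6]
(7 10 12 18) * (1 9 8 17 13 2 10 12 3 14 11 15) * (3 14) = [0, 9, 10, 3, 4, 5, 6, 12, 17, 8, 14, 15, 18, 2, 11, 1, 16, 13, 7] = (1 9 8 17 13 2 10 14 11 15)(7 12 18)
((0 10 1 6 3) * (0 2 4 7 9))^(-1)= (0 9 7 4 2 3 6 1 10)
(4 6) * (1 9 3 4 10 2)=(1 9 3 4 6 10 2)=[0, 9, 1, 4, 6, 5, 10, 7, 8, 3, 2]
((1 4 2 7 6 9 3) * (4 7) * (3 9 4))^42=((9)(1 7 6 4 2 3))^42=(9)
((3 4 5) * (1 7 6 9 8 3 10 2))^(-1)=(1 2 10 5 4 3 8 9 6 7)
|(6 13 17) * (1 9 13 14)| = 6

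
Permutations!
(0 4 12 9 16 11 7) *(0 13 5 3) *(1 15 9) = (0 4 12 1 15 9 16 11 7 13 5 3) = [4, 15, 2, 0, 12, 3, 6, 13, 8, 16, 10, 7, 1, 5, 14, 9, 11]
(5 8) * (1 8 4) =(1 8 5 4) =[0, 8, 2, 3, 1, 4, 6, 7, 5]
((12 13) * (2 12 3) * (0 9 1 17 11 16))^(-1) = ((0 9 1 17 11 16)(2 12 13 3))^(-1) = (0 16 11 17 1 9)(2 3 13 12)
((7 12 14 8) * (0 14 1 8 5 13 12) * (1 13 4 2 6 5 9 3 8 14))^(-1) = (0 7 8 3 9 14 1)(2 4 5 6)(12 13)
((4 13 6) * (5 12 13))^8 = ((4 5 12 13 6))^8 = (4 13 5 6 12)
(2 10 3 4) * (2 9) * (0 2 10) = (0 2)(3 4 9 10) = [2, 1, 0, 4, 9, 5, 6, 7, 8, 10, 3]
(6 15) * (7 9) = (6 15)(7 9) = [0, 1, 2, 3, 4, 5, 15, 9, 8, 7, 10, 11, 12, 13, 14, 6]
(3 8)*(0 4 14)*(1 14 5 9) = [4, 14, 2, 8, 5, 9, 6, 7, 3, 1, 10, 11, 12, 13, 0] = (0 4 5 9 1 14)(3 8)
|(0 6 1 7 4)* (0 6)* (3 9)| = |(1 7 4 6)(3 9)| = 4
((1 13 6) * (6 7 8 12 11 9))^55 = ((1 13 7 8 12 11 9 6))^55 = (1 6 9 11 12 8 7 13)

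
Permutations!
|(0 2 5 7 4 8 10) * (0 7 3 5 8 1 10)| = 12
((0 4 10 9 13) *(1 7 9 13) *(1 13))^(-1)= ((0 4 10 1 7 9 13))^(-1)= (0 13 9 7 1 10 4)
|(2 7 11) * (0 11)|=|(0 11 2 7)|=4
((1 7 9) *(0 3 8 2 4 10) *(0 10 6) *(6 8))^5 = (10)(0 6 3)(1 9 7)(2 8 4) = ((10)(0 3 6)(1 7 9)(2 4 8))^5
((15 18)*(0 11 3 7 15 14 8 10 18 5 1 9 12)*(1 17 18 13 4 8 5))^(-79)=(0 11 3 7 15 1 9 12)(4 8 10 13)(5 17 18 14)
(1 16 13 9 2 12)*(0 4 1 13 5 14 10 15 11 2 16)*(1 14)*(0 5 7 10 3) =(0 4 14 3)(1 5)(2 12 13 9 16 7 10 15 11) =[4, 5, 12, 0, 14, 1, 6, 10, 8, 16, 15, 2, 13, 9, 3, 11, 7]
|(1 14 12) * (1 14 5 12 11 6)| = |(1 5 12 14 11 6)| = 6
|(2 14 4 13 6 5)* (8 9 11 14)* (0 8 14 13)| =10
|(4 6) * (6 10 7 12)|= 5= |(4 10 7 12 6)|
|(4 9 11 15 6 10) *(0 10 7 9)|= |(0 10 4)(6 7 9 11 15)|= 15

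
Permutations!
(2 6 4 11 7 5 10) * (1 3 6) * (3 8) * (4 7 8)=(1 4 11 8 3 6 7 5 10 2)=[0, 4, 1, 6, 11, 10, 7, 5, 3, 9, 2, 8]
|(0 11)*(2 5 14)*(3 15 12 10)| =12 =|(0 11)(2 5 14)(3 15 12 10)|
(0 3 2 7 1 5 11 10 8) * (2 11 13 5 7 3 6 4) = (0 6 4 2 3 11 10 8)(1 7)(5 13) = [6, 7, 3, 11, 2, 13, 4, 1, 0, 9, 8, 10, 12, 5]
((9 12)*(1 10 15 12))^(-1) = (1 9 12 15 10)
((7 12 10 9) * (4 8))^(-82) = (7 10)(9 12) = ((4 8)(7 12 10 9))^(-82)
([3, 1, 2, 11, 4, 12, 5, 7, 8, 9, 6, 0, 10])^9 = (5 12 10 6)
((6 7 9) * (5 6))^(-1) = ((5 6 7 9))^(-1) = (5 9 7 6)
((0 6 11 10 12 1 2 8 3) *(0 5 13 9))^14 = (0 11 12 2 3 13)(1 8 5 9 6 10)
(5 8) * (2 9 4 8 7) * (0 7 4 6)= (0 7 2 9 6)(4 8 5)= [7, 1, 9, 3, 8, 4, 0, 2, 5, 6]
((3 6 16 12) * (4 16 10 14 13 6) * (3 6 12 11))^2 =((3 4 16 11)(6 10 14 13 12))^2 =(3 16)(4 11)(6 14 12 10 13)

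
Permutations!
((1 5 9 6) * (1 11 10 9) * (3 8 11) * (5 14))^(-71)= (1 14 5)(3 8 11 10 9 6)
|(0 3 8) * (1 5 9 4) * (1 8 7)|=8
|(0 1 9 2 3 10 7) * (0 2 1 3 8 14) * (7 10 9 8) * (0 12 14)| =|(0 3 9 1 8)(2 7)(12 14)| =10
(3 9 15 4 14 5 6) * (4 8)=(3 9 15 8 4 14 5 6)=[0, 1, 2, 9, 14, 6, 3, 7, 4, 15, 10, 11, 12, 13, 5, 8]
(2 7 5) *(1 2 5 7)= [0, 2, 1, 3, 4, 5, 6, 7]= (7)(1 2)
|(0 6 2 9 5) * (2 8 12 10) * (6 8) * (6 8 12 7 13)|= 12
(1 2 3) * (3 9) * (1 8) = [0, 2, 9, 8, 4, 5, 6, 7, 1, 3] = (1 2 9 3 8)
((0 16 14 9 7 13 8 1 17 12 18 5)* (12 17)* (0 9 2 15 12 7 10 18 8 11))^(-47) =((0 16 14 2 15 12 8 1 7 13 11)(5 9 10 18))^(-47) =(0 7 12 14 11 1 15 16 13 8 2)(5 9 10 18)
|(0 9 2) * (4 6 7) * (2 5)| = 12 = |(0 9 5 2)(4 6 7)|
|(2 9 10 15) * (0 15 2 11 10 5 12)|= |(0 15 11 10 2 9 5 12)|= 8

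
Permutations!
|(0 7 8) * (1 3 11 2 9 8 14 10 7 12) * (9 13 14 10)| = 10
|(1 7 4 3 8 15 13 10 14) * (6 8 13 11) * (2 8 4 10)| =8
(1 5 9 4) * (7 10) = (1 5 9 4)(7 10) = [0, 5, 2, 3, 1, 9, 6, 10, 8, 4, 7]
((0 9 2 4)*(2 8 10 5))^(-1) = ((0 9 8 10 5 2 4))^(-1) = (0 4 2 5 10 8 9)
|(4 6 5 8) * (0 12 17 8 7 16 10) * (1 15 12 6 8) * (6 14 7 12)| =30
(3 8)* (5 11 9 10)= (3 8)(5 11 9 10)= [0, 1, 2, 8, 4, 11, 6, 7, 3, 10, 5, 9]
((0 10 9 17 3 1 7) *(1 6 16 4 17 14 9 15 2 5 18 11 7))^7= (0 7 11 18 5 2 15 10)(3 16 17 6 4)(9 14)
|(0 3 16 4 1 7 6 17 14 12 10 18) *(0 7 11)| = 42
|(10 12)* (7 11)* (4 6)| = 2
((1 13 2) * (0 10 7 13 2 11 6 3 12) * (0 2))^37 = (0 12 11 10 2 6 7 1 3 13)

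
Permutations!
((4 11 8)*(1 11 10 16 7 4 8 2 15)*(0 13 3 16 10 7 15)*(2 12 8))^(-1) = (0 2 8 12 11 1 15 16 3 13)(4 7)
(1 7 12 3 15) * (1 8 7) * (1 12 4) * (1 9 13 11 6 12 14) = [0, 14, 2, 15, 9, 5, 12, 4, 7, 13, 10, 6, 3, 11, 1, 8] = (1 14)(3 15 8 7 4 9 13 11 6 12)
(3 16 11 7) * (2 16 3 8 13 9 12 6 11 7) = [0, 1, 16, 3, 4, 5, 11, 8, 13, 12, 10, 2, 6, 9, 14, 15, 7] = (2 16 7 8 13 9 12 6 11)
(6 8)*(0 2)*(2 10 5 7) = (0 10 5 7 2)(6 8) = [10, 1, 0, 3, 4, 7, 8, 2, 6, 9, 5]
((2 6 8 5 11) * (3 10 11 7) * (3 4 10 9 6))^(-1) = ((2 3 9 6 8 5 7 4 10 11))^(-1) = (2 11 10 4 7 5 8 6 9 3)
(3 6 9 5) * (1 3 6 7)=[0, 3, 2, 7, 4, 6, 9, 1, 8, 5]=(1 3 7)(5 6 9)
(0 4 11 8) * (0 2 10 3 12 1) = (0 4 11 8 2 10 3 12 1) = [4, 0, 10, 12, 11, 5, 6, 7, 2, 9, 3, 8, 1]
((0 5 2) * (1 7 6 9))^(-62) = ((0 5 2)(1 7 6 9))^(-62) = (0 5 2)(1 6)(7 9)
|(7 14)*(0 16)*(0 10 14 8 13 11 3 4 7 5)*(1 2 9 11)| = |(0 16 10 14 5)(1 2 9 11 3 4 7 8 13)| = 45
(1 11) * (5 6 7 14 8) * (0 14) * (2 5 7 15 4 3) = (0 14 8 7)(1 11)(2 5 6 15 4 3) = [14, 11, 5, 2, 3, 6, 15, 0, 7, 9, 10, 1, 12, 13, 8, 4]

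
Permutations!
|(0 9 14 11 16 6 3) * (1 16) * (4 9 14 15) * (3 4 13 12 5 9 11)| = 15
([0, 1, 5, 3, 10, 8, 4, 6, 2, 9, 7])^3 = (4 6 7 10)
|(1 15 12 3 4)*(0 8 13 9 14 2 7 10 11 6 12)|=|(0 8 13 9 14 2 7 10 11 6 12 3 4 1 15)|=15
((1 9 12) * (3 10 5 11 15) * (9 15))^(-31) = (1 15 3 10 5 11 9 12)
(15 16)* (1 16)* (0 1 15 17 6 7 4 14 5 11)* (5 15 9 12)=(0 1 16 17 6 7 4 14 15 9 12 5 11)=[1, 16, 2, 3, 14, 11, 7, 4, 8, 12, 10, 0, 5, 13, 15, 9, 17, 6]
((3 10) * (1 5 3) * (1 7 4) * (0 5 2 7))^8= ((0 5 3 10)(1 2 7 4))^8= (10)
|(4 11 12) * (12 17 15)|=5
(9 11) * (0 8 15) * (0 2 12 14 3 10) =(0 8 15 2 12 14 3 10)(9 11) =[8, 1, 12, 10, 4, 5, 6, 7, 15, 11, 0, 9, 14, 13, 3, 2]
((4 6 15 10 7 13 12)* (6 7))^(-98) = (4 13)(6 15 10)(7 12)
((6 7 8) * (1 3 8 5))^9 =((1 3 8 6 7 5))^9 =(1 6)(3 7)(5 8)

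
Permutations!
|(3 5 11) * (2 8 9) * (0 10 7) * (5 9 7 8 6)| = |(0 10 8 7)(2 6 5 11 3 9)| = 12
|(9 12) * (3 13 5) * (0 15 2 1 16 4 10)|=42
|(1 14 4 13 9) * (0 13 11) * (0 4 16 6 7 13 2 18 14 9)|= 8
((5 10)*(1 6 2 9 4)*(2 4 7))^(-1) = (1 4 6)(2 7 9)(5 10)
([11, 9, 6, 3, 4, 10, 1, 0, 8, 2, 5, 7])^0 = [0, 1, 2, 3, 4, 5, 6, 7, 8, 9, 10, 11]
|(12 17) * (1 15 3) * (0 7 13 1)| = 6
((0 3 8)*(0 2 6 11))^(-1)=(0 11 6 2 8 3)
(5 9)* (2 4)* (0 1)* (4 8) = (0 1)(2 8 4)(5 9) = [1, 0, 8, 3, 2, 9, 6, 7, 4, 5]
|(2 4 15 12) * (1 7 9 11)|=|(1 7 9 11)(2 4 15 12)|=4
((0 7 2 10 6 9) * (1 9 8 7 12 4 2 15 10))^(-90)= (15)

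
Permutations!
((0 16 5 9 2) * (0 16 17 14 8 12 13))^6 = (17)(2 5)(9 16)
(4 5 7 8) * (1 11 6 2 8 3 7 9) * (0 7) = (0 7 3)(1 11 6 2 8 4 5 9) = [7, 11, 8, 0, 5, 9, 2, 3, 4, 1, 10, 6]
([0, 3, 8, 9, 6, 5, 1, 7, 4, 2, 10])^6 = [0, 6, 9, 1, 8, 5, 4, 7, 2, 3, 10]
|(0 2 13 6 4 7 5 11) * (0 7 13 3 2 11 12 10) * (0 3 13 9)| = 12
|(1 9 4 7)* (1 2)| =5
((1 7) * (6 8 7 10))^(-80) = ((1 10 6 8 7))^(-80) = (10)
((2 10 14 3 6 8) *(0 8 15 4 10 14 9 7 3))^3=(0 14 2 8)(3 4 7 15 9 6 10)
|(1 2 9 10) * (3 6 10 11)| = 7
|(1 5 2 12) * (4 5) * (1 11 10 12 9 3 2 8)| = 12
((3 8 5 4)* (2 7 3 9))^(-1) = ((2 7 3 8 5 4 9))^(-1) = (2 9 4 5 8 3 7)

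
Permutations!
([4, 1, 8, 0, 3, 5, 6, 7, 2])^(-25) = [3, 1, 8, 4, 0, 5, 6, 7, 2]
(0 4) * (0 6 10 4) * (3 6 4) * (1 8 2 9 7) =(1 8 2 9 7)(3 6 10) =[0, 8, 9, 6, 4, 5, 10, 1, 2, 7, 3]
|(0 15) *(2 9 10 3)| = 4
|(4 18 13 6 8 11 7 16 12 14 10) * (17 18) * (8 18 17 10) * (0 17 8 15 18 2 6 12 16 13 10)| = |(0 17 8 11 7 13 12 14 15 18 10 4)(2 6)| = 12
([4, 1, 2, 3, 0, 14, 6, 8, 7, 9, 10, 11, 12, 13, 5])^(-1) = [4, 1, 2, 3, 0, 14, 6, 8, 7, 9, 10, 11, 12, 13, 5]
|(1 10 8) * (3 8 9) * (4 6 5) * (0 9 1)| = 12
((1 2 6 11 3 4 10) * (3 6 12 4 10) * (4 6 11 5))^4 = (1 5)(2 4)(3 12)(6 10)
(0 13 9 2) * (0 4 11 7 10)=(0 13 9 2 4 11 7 10)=[13, 1, 4, 3, 11, 5, 6, 10, 8, 2, 0, 7, 12, 9]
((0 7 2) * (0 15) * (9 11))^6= (0 2)(7 15)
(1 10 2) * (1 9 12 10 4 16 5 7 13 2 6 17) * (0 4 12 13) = (0 4 16 5 7)(1 12 10 6 17)(2 9 13) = [4, 12, 9, 3, 16, 7, 17, 0, 8, 13, 6, 11, 10, 2, 14, 15, 5, 1]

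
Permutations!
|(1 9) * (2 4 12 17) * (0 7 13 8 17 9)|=10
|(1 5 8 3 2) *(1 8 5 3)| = |(1 3 2 8)| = 4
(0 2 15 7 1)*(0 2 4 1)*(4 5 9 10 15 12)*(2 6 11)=(0 5 9 10 15 7)(1 6 11 2 12 4)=[5, 6, 12, 3, 1, 9, 11, 0, 8, 10, 15, 2, 4, 13, 14, 7]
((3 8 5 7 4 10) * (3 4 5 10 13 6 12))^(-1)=((3 8 10 4 13 6 12)(5 7))^(-1)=(3 12 6 13 4 10 8)(5 7)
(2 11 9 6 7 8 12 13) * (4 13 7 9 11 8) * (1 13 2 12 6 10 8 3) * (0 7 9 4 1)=[7, 13, 3, 0, 2, 5, 4, 1, 6, 10, 8, 11, 9, 12]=(0 7 1 13 12 9 10 8 6 4 2 3)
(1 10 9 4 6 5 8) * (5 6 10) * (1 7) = (1 5 8 7)(4 10 9) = [0, 5, 2, 3, 10, 8, 6, 1, 7, 4, 9]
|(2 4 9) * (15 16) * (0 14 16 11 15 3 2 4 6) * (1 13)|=|(0 14 16 3 2 6)(1 13)(4 9)(11 15)|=6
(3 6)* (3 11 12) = (3 6 11 12) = [0, 1, 2, 6, 4, 5, 11, 7, 8, 9, 10, 12, 3]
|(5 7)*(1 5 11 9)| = 5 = |(1 5 7 11 9)|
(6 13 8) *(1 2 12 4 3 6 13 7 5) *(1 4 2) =(2 12)(3 6 7 5 4)(8 13) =[0, 1, 12, 6, 3, 4, 7, 5, 13, 9, 10, 11, 2, 8]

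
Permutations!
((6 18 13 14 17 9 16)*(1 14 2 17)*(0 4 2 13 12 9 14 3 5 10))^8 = (0 10 5 3 1 14 17 2 4)(6 9 18 16 12)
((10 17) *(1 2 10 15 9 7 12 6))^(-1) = (1 6 12 7 9 15 17 10 2)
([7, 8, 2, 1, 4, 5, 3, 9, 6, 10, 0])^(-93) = (0 10 9 7)(1 3 6 8)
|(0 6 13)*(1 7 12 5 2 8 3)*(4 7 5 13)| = |(0 6 4 7 12 13)(1 5 2 8 3)| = 30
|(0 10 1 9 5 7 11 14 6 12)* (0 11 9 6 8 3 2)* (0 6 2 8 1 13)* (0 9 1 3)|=|(0 10 13 9 5 7 1 2 6 12 11 14 3 8)|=14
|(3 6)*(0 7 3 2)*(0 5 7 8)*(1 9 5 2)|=6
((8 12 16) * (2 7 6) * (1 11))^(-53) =((1 11)(2 7 6)(8 12 16))^(-53) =(1 11)(2 7 6)(8 12 16)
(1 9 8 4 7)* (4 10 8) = (1 9 4 7)(8 10) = [0, 9, 2, 3, 7, 5, 6, 1, 10, 4, 8]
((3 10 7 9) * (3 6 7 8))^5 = (3 8 10)(6 9 7)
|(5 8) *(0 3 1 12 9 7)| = |(0 3 1 12 9 7)(5 8)| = 6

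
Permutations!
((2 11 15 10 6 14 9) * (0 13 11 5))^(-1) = (0 5 2 9 14 6 10 15 11 13)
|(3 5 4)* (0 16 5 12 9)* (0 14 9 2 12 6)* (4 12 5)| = 30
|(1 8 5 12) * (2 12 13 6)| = 7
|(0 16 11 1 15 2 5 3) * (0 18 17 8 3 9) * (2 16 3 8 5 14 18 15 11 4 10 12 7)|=|(0 3 15 16 4 10 12 7 2 14 18 17 5 9)(1 11)|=14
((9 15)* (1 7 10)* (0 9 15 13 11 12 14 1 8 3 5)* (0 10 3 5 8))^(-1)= (15)(0 10 5 8 3 7 1 14 12 11 13 9)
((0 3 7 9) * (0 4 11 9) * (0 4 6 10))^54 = (0 6 11 7)(3 10 9 4)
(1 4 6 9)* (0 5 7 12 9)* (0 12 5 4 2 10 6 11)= [4, 2, 10, 3, 11, 7, 12, 5, 8, 1, 6, 0, 9]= (0 4 11)(1 2 10 6 12 9)(5 7)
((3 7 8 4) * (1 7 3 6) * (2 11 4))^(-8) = ((1 7 8 2 11 4 6))^(-8) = (1 6 4 11 2 8 7)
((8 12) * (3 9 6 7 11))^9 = (3 11 7 6 9)(8 12)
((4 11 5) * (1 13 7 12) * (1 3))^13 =((1 13 7 12 3)(4 11 5))^13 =(1 12 13 3 7)(4 11 5)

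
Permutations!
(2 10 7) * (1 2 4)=[0, 2, 10, 3, 1, 5, 6, 4, 8, 9, 7]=(1 2 10 7 4)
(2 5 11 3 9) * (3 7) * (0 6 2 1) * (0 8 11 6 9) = [9, 8, 5, 0, 4, 6, 2, 3, 11, 1, 10, 7] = (0 9 1 8 11 7 3)(2 5 6)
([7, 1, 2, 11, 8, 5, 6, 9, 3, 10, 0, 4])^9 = [7, 1, 2, 11, 8, 5, 6, 9, 3, 10, 0, 4]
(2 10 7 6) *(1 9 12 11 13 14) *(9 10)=(1 10 7 6 2 9 12 11 13 14)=[0, 10, 9, 3, 4, 5, 2, 6, 8, 12, 7, 13, 11, 14, 1]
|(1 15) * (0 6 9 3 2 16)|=6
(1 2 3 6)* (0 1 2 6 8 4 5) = (0 1 6 2 3 8 4 5) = [1, 6, 3, 8, 5, 0, 2, 7, 4]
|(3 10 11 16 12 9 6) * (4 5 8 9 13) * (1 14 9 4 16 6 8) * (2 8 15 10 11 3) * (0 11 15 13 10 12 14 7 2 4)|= |(0 11 6 4 5 1 7 2 8)(3 15 12 10)(9 13 16 14)|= 36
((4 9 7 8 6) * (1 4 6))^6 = (1 4 9 7 8)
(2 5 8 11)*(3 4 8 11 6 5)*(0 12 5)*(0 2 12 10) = (0 10)(2 3 4 8 6)(5 11 12) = [10, 1, 3, 4, 8, 11, 2, 7, 6, 9, 0, 12, 5]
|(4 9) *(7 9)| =3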